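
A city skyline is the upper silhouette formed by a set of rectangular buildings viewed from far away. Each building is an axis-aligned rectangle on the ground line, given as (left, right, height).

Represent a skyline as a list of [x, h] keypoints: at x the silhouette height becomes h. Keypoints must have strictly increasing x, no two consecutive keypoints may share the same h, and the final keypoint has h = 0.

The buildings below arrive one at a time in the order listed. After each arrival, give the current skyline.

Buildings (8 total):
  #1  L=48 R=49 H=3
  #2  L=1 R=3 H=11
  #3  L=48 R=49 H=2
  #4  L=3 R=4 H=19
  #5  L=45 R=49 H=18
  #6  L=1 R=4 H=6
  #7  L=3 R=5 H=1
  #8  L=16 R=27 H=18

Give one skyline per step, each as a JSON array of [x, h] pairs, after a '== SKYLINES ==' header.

== SKYLINES ==
[[48,3],[49,0]]
[[1,11],[3,0],[48,3],[49,0]]
[[1,11],[3,0],[48,3],[49,0]]
[[1,11],[3,19],[4,0],[48,3],[49,0]]
[[1,11],[3,19],[4,0],[45,18],[49,0]]
[[1,11],[3,19],[4,0],[45,18],[49,0]]
[[1,11],[3,19],[4,1],[5,0],[45,18],[49,0]]
[[1,11],[3,19],[4,1],[5,0],[16,18],[27,0],[45,18],[49,0]]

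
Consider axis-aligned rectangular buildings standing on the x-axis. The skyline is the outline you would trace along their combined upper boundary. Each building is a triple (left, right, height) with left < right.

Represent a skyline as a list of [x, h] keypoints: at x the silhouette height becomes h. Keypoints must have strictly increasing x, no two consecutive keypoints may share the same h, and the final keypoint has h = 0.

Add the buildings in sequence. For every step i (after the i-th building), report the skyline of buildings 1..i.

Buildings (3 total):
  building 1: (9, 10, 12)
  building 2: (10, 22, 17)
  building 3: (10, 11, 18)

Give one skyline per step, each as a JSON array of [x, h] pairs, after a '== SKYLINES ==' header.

== SKYLINES ==
[[9,12],[10,0]]
[[9,12],[10,17],[22,0]]
[[9,12],[10,18],[11,17],[22,0]]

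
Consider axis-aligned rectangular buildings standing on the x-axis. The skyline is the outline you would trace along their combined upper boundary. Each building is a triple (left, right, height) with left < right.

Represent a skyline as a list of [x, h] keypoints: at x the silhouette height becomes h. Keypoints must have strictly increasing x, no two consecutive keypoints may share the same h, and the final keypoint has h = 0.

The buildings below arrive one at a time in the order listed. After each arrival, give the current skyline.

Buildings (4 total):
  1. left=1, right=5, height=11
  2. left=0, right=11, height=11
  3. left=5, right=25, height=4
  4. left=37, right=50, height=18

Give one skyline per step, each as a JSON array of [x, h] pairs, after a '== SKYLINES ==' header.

== SKYLINES ==
[[1,11],[5,0]]
[[0,11],[11,0]]
[[0,11],[11,4],[25,0]]
[[0,11],[11,4],[25,0],[37,18],[50,0]]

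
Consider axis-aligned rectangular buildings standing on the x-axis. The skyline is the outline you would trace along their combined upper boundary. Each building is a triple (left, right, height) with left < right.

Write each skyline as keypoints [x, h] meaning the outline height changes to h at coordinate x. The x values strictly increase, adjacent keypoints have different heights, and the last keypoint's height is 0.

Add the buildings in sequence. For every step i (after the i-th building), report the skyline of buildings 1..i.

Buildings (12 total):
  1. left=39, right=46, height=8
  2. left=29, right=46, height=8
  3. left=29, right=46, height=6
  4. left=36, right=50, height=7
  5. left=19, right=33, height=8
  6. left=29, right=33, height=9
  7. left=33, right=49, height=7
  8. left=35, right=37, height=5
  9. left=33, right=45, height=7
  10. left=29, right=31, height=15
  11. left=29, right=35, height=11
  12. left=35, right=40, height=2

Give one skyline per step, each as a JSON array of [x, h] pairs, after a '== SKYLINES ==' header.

== SKYLINES ==
[[39,8],[46,0]]
[[29,8],[46,0]]
[[29,8],[46,0]]
[[29,8],[46,7],[50,0]]
[[19,8],[46,7],[50,0]]
[[19,8],[29,9],[33,8],[46,7],[50,0]]
[[19,8],[29,9],[33,8],[46,7],[50,0]]
[[19,8],[29,9],[33,8],[46,7],[50,0]]
[[19,8],[29,9],[33,8],[46,7],[50,0]]
[[19,8],[29,15],[31,9],[33,8],[46,7],[50,0]]
[[19,8],[29,15],[31,11],[35,8],[46,7],[50,0]]
[[19,8],[29,15],[31,11],[35,8],[46,7],[50,0]]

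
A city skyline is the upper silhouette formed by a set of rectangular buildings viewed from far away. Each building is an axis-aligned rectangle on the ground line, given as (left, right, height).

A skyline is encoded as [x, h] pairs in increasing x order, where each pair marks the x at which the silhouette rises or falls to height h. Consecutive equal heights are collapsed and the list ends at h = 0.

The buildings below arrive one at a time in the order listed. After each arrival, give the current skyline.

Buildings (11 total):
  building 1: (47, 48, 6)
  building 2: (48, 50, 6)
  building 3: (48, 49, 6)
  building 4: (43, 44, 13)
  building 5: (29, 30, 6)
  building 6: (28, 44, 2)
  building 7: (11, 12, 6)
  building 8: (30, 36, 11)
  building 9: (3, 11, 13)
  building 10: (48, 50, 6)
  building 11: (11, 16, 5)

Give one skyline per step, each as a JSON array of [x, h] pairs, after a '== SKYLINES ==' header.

== SKYLINES ==
[[47,6],[48,0]]
[[47,6],[50,0]]
[[47,6],[50,0]]
[[43,13],[44,0],[47,6],[50,0]]
[[29,6],[30,0],[43,13],[44,0],[47,6],[50,0]]
[[28,2],[29,6],[30,2],[43,13],[44,0],[47,6],[50,0]]
[[11,6],[12,0],[28,2],[29,6],[30,2],[43,13],[44,0],[47,6],[50,0]]
[[11,6],[12,0],[28,2],[29,6],[30,11],[36,2],[43,13],[44,0],[47,6],[50,0]]
[[3,13],[11,6],[12,0],[28,2],[29,6],[30,11],[36,2],[43,13],[44,0],[47,6],[50,0]]
[[3,13],[11,6],[12,0],[28,2],[29,6],[30,11],[36,2],[43,13],[44,0],[47,6],[50,0]]
[[3,13],[11,6],[12,5],[16,0],[28,2],[29,6],[30,11],[36,2],[43,13],[44,0],[47,6],[50,0]]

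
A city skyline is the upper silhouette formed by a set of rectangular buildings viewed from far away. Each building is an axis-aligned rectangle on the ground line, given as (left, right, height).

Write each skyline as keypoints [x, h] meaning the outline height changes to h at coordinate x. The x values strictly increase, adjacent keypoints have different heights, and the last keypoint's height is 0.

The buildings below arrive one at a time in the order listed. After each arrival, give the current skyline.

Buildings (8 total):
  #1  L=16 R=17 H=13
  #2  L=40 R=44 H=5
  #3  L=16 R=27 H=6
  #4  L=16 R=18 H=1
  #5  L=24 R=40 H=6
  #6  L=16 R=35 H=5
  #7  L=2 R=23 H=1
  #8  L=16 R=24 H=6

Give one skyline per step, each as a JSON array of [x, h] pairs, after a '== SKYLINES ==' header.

== SKYLINES ==
[[16,13],[17,0]]
[[16,13],[17,0],[40,5],[44,0]]
[[16,13],[17,6],[27,0],[40,5],[44,0]]
[[16,13],[17,6],[27,0],[40,5],[44,0]]
[[16,13],[17,6],[40,5],[44,0]]
[[16,13],[17,6],[40,5],[44,0]]
[[2,1],[16,13],[17,6],[40,5],[44,0]]
[[2,1],[16,13],[17,6],[40,5],[44,0]]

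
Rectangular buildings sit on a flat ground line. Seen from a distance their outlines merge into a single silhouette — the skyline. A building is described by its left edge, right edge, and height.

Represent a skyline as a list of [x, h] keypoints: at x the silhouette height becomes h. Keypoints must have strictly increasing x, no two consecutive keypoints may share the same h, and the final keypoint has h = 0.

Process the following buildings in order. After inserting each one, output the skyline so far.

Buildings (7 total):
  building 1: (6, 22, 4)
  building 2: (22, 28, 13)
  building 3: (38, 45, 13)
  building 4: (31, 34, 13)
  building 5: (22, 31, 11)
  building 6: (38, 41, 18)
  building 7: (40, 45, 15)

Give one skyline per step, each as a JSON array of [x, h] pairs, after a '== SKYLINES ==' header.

== SKYLINES ==
[[6,4],[22,0]]
[[6,4],[22,13],[28,0]]
[[6,4],[22,13],[28,0],[38,13],[45,0]]
[[6,4],[22,13],[28,0],[31,13],[34,0],[38,13],[45,0]]
[[6,4],[22,13],[28,11],[31,13],[34,0],[38,13],[45,0]]
[[6,4],[22,13],[28,11],[31,13],[34,0],[38,18],[41,13],[45,0]]
[[6,4],[22,13],[28,11],[31,13],[34,0],[38,18],[41,15],[45,0]]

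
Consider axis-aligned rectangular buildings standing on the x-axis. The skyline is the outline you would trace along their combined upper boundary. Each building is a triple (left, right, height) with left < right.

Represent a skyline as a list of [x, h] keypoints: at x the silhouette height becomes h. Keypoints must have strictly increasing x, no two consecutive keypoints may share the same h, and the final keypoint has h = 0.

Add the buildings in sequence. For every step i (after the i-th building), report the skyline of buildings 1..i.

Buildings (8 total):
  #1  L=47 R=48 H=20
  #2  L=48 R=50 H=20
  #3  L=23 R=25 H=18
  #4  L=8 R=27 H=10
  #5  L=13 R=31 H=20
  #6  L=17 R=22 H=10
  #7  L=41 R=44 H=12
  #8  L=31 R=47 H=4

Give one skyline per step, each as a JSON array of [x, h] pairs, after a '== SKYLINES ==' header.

== SKYLINES ==
[[47,20],[48,0]]
[[47,20],[50,0]]
[[23,18],[25,0],[47,20],[50,0]]
[[8,10],[23,18],[25,10],[27,0],[47,20],[50,0]]
[[8,10],[13,20],[31,0],[47,20],[50,0]]
[[8,10],[13,20],[31,0],[47,20],[50,0]]
[[8,10],[13,20],[31,0],[41,12],[44,0],[47,20],[50,0]]
[[8,10],[13,20],[31,4],[41,12],[44,4],[47,20],[50,0]]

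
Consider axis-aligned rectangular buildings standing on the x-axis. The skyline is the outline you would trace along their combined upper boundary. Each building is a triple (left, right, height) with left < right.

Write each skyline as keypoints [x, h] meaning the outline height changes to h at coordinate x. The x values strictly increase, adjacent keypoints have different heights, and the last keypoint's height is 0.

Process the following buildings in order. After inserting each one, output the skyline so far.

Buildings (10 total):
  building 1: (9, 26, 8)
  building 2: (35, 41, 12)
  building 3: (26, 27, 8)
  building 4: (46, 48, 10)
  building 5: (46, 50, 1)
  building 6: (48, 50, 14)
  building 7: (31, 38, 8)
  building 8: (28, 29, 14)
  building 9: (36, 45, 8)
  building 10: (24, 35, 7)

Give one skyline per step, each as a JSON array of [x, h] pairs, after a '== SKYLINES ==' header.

== SKYLINES ==
[[9,8],[26,0]]
[[9,8],[26,0],[35,12],[41,0]]
[[9,8],[27,0],[35,12],[41,0]]
[[9,8],[27,0],[35,12],[41,0],[46,10],[48,0]]
[[9,8],[27,0],[35,12],[41,0],[46,10],[48,1],[50,0]]
[[9,8],[27,0],[35,12],[41,0],[46,10],[48,14],[50,0]]
[[9,8],[27,0],[31,8],[35,12],[41,0],[46,10],[48,14],[50,0]]
[[9,8],[27,0],[28,14],[29,0],[31,8],[35,12],[41,0],[46,10],[48,14],[50,0]]
[[9,8],[27,0],[28,14],[29,0],[31,8],[35,12],[41,8],[45,0],[46,10],[48,14],[50,0]]
[[9,8],[27,7],[28,14],[29,7],[31,8],[35,12],[41,8],[45,0],[46,10],[48,14],[50,0]]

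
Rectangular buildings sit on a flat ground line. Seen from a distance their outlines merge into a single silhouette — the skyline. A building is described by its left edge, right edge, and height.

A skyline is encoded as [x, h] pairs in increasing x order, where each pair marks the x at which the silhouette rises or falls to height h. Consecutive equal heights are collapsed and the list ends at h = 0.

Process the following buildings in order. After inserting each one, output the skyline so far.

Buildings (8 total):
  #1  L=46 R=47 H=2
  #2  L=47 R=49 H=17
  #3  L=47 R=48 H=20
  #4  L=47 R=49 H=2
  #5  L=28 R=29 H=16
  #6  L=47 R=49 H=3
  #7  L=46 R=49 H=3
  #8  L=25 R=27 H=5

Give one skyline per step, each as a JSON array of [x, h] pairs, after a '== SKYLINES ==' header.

== SKYLINES ==
[[46,2],[47,0]]
[[46,2],[47,17],[49,0]]
[[46,2],[47,20],[48,17],[49,0]]
[[46,2],[47,20],[48,17],[49,0]]
[[28,16],[29,0],[46,2],[47,20],[48,17],[49,0]]
[[28,16],[29,0],[46,2],[47,20],[48,17],[49,0]]
[[28,16],[29,0],[46,3],[47,20],[48,17],[49,0]]
[[25,5],[27,0],[28,16],[29,0],[46,3],[47,20],[48,17],[49,0]]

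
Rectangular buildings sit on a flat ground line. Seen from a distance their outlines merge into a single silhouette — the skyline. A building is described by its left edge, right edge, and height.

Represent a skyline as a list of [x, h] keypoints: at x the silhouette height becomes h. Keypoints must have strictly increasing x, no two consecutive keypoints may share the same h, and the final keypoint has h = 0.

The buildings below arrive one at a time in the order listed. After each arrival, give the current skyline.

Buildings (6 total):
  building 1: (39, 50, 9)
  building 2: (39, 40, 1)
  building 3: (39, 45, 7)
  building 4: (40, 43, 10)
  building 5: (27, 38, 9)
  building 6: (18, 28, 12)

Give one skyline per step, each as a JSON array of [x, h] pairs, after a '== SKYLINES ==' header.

== SKYLINES ==
[[39,9],[50,0]]
[[39,9],[50,0]]
[[39,9],[50,0]]
[[39,9],[40,10],[43,9],[50,0]]
[[27,9],[38,0],[39,9],[40,10],[43,9],[50,0]]
[[18,12],[28,9],[38,0],[39,9],[40,10],[43,9],[50,0]]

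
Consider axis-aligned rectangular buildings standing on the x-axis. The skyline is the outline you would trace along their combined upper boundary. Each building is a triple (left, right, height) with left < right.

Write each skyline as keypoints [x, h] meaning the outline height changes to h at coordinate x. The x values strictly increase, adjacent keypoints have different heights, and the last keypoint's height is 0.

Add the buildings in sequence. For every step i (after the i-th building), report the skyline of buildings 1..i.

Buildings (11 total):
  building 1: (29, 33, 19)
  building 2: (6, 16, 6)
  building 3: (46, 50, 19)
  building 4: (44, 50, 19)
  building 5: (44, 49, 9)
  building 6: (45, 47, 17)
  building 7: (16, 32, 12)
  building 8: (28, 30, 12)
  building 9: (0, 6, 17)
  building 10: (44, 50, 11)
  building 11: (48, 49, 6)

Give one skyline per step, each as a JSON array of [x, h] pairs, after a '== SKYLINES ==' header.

== SKYLINES ==
[[29,19],[33,0]]
[[6,6],[16,0],[29,19],[33,0]]
[[6,6],[16,0],[29,19],[33,0],[46,19],[50,0]]
[[6,6],[16,0],[29,19],[33,0],[44,19],[50,0]]
[[6,6],[16,0],[29,19],[33,0],[44,19],[50,0]]
[[6,6],[16,0],[29,19],[33,0],[44,19],[50,0]]
[[6,6],[16,12],[29,19],[33,0],[44,19],[50,0]]
[[6,6],[16,12],[29,19],[33,0],[44,19],[50,0]]
[[0,17],[6,6],[16,12],[29,19],[33,0],[44,19],[50,0]]
[[0,17],[6,6],[16,12],[29,19],[33,0],[44,19],[50,0]]
[[0,17],[6,6],[16,12],[29,19],[33,0],[44,19],[50,0]]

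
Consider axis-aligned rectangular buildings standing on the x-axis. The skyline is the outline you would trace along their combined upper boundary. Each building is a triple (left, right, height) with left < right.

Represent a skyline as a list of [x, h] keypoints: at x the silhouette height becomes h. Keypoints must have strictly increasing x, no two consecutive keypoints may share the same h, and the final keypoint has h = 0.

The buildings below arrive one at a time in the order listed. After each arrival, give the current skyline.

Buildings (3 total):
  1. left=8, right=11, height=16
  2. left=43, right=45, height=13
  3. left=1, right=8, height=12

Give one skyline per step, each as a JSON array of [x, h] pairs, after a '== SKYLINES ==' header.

== SKYLINES ==
[[8,16],[11,0]]
[[8,16],[11,0],[43,13],[45,0]]
[[1,12],[8,16],[11,0],[43,13],[45,0]]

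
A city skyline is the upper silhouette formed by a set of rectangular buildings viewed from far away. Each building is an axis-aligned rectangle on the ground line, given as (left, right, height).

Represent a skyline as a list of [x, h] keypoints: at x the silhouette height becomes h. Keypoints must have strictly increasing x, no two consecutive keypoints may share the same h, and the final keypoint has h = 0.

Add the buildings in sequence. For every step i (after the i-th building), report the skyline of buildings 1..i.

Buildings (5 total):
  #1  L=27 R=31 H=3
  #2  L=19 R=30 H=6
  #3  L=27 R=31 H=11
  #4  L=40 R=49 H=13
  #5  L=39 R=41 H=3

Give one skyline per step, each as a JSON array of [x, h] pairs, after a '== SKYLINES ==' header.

== SKYLINES ==
[[27,3],[31,0]]
[[19,6],[30,3],[31,0]]
[[19,6],[27,11],[31,0]]
[[19,6],[27,11],[31,0],[40,13],[49,0]]
[[19,6],[27,11],[31,0],[39,3],[40,13],[49,0]]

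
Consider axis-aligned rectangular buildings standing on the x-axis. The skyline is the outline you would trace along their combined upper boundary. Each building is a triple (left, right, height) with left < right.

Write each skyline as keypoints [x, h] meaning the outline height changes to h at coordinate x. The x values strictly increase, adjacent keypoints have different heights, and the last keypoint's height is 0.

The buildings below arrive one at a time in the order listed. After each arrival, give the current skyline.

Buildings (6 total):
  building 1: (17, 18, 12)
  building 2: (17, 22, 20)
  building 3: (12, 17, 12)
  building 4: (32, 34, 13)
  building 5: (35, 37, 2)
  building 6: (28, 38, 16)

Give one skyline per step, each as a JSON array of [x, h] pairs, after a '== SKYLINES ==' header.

== SKYLINES ==
[[17,12],[18,0]]
[[17,20],[22,0]]
[[12,12],[17,20],[22,0]]
[[12,12],[17,20],[22,0],[32,13],[34,0]]
[[12,12],[17,20],[22,0],[32,13],[34,0],[35,2],[37,0]]
[[12,12],[17,20],[22,0],[28,16],[38,0]]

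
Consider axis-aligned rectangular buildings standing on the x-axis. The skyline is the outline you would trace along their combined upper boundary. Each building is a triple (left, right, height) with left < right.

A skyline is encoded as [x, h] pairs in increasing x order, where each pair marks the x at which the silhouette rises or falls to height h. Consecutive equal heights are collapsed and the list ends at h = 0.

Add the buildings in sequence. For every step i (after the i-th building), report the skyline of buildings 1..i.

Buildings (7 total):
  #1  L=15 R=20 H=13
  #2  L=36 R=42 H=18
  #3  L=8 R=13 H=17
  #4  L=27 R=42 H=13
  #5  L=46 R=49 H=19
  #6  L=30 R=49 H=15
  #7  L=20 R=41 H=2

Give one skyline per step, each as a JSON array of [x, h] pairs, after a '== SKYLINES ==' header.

== SKYLINES ==
[[15,13],[20,0]]
[[15,13],[20,0],[36,18],[42,0]]
[[8,17],[13,0],[15,13],[20,0],[36,18],[42,0]]
[[8,17],[13,0],[15,13],[20,0],[27,13],[36,18],[42,0]]
[[8,17],[13,0],[15,13],[20,0],[27,13],[36,18],[42,0],[46,19],[49,0]]
[[8,17],[13,0],[15,13],[20,0],[27,13],[30,15],[36,18],[42,15],[46,19],[49,0]]
[[8,17],[13,0],[15,13],[20,2],[27,13],[30,15],[36,18],[42,15],[46,19],[49,0]]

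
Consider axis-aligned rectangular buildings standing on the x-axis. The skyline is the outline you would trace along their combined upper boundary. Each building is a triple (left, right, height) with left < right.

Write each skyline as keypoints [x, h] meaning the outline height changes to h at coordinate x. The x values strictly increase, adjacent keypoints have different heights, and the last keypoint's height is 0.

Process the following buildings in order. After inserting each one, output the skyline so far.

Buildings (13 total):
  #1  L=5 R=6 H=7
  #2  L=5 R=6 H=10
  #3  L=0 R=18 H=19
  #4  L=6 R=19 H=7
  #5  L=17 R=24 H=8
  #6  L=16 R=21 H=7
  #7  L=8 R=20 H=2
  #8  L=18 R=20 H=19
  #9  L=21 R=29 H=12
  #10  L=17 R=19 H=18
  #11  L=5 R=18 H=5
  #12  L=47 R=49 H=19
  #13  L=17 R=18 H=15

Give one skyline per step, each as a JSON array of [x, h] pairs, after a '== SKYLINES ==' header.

== SKYLINES ==
[[5,7],[6,0]]
[[5,10],[6,0]]
[[0,19],[18,0]]
[[0,19],[18,7],[19,0]]
[[0,19],[18,8],[24,0]]
[[0,19],[18,8],[24,0]]
[[0,19],[18,8],[24,0]]
[[0,19],[20,8],[24,0]]
[[0,19],[20,8],[21,12],[29,0]]
[[0,19],[20,8],[21,12],[29,0]]
[[0,19],[20,8],[21,12],[29,0]]
[[0,19],[20,8],[21,12],[29,0],[47,19],[49,0]]
[[0,19],[20,8],[21,12],[29,0],[47,19],[49,0]]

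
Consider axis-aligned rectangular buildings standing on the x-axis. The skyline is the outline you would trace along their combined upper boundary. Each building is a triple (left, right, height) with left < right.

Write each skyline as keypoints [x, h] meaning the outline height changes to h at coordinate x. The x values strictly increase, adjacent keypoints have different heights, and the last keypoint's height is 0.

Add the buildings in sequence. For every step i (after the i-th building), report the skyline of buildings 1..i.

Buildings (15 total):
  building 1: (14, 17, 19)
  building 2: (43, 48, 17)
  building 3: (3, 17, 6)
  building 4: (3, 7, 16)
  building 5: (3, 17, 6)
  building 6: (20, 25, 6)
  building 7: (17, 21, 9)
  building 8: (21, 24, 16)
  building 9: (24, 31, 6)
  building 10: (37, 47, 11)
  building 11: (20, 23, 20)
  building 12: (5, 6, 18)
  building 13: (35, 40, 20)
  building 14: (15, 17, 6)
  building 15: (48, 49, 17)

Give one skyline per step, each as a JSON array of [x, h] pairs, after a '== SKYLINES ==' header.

== SKYLINES ==
[[14,19],[17,0]]
[[14,19],[17,0],[43,17],[48,0]]
[[3,6],[14,19],[17,0],[43,17],[48,0]]
[[3,16],[7,6],[14,19],[17,0],[43,17],[48,0]]
[[3,16],[7,6],[14,19],[17,0],[43,17],[48,0]]
[[3,16],[7,6],[14,19],[17,0],[20,6],[25,0],[43,17],[48,0]]
[[3,16],[7,6],[14,19],[17,9],[21,6],[25,0],[43,17],[48,0]]
[[3,16],[7,6],[14,19],[17,9],[21,16],[24,6],[25,0],[43,17],[48,0]]
[[3,16],[7,6],[14,19],[17,9],[21,16],[24,6],[31,0],[43,17],[48,0]]
[[3,16],[7,6],[14,19],[17,9],[21,16],[24,6],[31,0],[37,11],[43,17],[48,0]]
[[3,16],[7,6],[14,19],[17,9],[20,20],[23,16],[24,6],[31,0],[37,11],[43,17],[48,0]]
[[3,16],[5,18],[6,16],[7,6],[14,19],[17,9],[20,20],[23,16],[24,6],[31,0],[37,11],[43,17],[48,0]]
[[3,16],[5,18],[6,16],[7,6],[14,19],[17,9],[20,20],[23,16],[24,6],[31,0],[35,20],[40,11],[43,17],[48,0]]
[[3,16],[5,18],[6,16],[7,6],[14,19],[17,9],[20,20],[23,16],[24,6],[31,0],[35,20],[40,11],[43,17],[48,0]]
[[3,16],[5,18],[6,16],[7,6],[14,19],[17,9],[20,20],[23,16],[24,6],[31,0],[35,20],[40,11],[43,17],[49,0]]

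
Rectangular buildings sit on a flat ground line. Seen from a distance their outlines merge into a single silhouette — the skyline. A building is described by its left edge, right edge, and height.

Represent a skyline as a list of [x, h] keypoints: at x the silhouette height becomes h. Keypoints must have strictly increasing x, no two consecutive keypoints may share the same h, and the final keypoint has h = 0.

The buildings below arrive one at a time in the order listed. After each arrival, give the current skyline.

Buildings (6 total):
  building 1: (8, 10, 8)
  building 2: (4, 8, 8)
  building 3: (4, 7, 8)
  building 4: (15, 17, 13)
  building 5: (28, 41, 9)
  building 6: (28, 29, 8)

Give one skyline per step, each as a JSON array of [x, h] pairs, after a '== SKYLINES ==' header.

== SKYLINES ==
[[8,8],[10,0]]
[[4,8],[10,0]]
[[4,8],[10,0]]
[[4,8],[10,0],[15,13],[17,0]]
[[4,8],[10,0],[15,13],[17,0],[28,9],[41,0]]
[[4,8],[10,0],[15,13],[17,0],[28,9],[41,0]]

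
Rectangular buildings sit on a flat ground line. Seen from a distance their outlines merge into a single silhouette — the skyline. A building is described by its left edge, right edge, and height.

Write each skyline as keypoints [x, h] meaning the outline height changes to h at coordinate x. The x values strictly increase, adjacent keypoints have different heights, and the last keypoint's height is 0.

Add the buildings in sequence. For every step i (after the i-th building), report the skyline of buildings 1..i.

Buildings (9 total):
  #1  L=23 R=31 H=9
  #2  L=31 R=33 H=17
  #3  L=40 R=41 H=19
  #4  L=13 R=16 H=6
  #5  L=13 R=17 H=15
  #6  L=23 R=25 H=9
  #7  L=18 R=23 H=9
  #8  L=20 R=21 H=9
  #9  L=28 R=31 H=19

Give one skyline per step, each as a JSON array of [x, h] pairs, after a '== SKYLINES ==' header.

== SKYLINES ==
[[23,9],[31,0]]
[[23,9],[31,17],[33,0]]
[[23,9],[31,17],[33,0],[40,19],[41,0]]
[[13,6],[16,0],[23,9],[31,17],[33,0],[40,19],[41,0]]
[[13,15],[17,0],[23,9],[31,17],[33,0],[40,19],[41,0]]
[[13,15],[17,0],[23,9],[31,17],[33,0],[40,19],[41,0]]
[[13,15],[17,0],[18,9],[31,17],[33,0],[40,19],[41,0]]
[[13,15],[17,0],[18,9],[31,17],[33,0],[40,19],[41,0]]
[[13,15],[17,0],[18,9],[28,19],[31,17],[33,0],[40,19],[41,0]]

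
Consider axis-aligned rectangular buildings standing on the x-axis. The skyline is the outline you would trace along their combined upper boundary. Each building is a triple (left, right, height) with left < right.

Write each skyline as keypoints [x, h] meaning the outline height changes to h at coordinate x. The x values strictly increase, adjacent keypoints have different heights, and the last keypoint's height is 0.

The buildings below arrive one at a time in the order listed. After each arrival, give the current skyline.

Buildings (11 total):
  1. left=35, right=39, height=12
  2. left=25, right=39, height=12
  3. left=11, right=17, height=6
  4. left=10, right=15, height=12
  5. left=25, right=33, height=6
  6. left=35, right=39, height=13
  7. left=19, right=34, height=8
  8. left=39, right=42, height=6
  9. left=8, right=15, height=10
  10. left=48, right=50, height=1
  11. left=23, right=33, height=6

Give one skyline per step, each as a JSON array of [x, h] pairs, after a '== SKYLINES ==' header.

== SKYLINES ==
[[35,12],[39,0]]
[[25,12],[39,0]]
[[11,6],[17,0],[25,12],[39,0]]
[[10,12],[15,6],[17,0],[25,12],[39,0]]
[[10,12],[15,6],[17,0],[25,12],[39,0]]
[[10,12],[15,6],[17,0],[25,12],[35,13],[39,0]]
[[10,12],[15,6],[17,0],[19,8],[25,12],[35,13],[39,0]]
[[10,12],[15,6],[17,0],[19,8],[25,12],[35,13],[39,6],[42,0]]
[[8,10],[10,12],[15,6],[17,0],[19,8],[25,12],[35,13],[39,6],[42,0]]
[[8,10],[10,12],[15,6],[17,0],[19,8],[25,12],[35,13],[39,6],[42,0],[48,1],[50,0]]
[[8,10],[10,12],[15,6],[17,0],[19,8],[25,12],[35,13],[39,6],[42,0],[48,1],[50,0]]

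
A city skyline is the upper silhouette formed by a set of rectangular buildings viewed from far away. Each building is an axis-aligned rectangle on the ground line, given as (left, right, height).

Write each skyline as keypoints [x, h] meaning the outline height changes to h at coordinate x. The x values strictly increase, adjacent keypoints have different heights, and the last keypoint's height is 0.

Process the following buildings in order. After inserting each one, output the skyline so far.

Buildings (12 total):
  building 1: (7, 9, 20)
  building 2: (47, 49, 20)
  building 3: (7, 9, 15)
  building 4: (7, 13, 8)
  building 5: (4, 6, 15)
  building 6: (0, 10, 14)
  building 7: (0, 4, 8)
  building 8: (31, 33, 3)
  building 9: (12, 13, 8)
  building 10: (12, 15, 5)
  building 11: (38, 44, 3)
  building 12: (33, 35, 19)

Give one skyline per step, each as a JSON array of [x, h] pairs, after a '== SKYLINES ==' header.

== SKYLINES ==
[[7,20],[9,0]]
[[7,20],[9,0],[47,20],[49,0]]
[[7,20],[9,0],[47,20],[49,0]]
[[7,20],[9,8],[13,0],[47,20],[49,0]]
[[4,15],[6,0],[7,20],[9,8],[13,0],[47,20],[49,0]]
[[0,14],[4,15],[6,14],[7,20],[9,14],[10,8],[13,0],[47,20],[49,0]]
[[0,14],[4,15],[6,14],[7,20],[9,14],[10,8],[13,0],[47,20],[49,0]]
[[0,14],[4,15],[6,14],[7,20],[9,14],[10,8],[13,0],[31,3],[33,0],[47,20],[49,0]]
[[0,14],[4,15],[6,14],[7,20],[9,14],[10,8],[13,0],[31,3],[33,0],[47,20],[49,0]]
[[0,14],[4,15],[6,14],[7,20],[9,14],[10,8],[13,5],[15,0],[31,3],[33,0],[47,20],[49,0]]
[[0,14],[4,15],[6,14],[7,20],[9,14],[10,8],[13,5],[15,0],[31,3],[33,0],[38,3],[44,0],[47,20],[49,0]]
[[0,14],[4,15],[6,14],[7,20],[9,14],[10,8],[13,5],[15,0],[31,3],[33,19],[35,0],[38,3],[44,0],[47,20],[49,0]]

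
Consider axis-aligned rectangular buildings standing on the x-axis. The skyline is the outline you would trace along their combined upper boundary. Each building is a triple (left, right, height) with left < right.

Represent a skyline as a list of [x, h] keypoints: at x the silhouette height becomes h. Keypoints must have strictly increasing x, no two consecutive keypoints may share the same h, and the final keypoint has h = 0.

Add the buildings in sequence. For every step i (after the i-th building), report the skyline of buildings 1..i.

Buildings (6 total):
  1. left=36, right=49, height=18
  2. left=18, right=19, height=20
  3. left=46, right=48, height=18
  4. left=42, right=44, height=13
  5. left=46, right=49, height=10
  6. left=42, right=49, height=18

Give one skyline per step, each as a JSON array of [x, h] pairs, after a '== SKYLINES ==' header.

== SKYLINES ==
[[36,18],[49,0]]
[[18,20],[19,0],[36,18],[49,0]]
[[18,20],[19,0],[36,18],[49,0]]
[[18,20],[19,0],[36,18],[49,0]]
[[18,20],[19,0],[36,18],[49,0]]
[[18,20],[19,0],[36,18],[49,0]]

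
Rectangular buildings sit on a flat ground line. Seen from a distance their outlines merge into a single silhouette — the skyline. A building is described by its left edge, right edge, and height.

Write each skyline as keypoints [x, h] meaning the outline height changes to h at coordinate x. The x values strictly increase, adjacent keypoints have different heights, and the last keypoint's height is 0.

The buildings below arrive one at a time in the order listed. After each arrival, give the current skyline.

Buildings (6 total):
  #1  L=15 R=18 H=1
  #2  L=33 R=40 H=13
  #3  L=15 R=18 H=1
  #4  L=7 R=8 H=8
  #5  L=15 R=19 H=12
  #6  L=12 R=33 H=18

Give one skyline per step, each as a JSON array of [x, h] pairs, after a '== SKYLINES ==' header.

== SKYLINES ==
[[15,1],[18,0]]
[[15,1],[18,0],[33,13],[40,0]]
[[15,1],[18,0],[33,13],[40,0]]
[[7,8],[8,0],[15,1],[18,0],[33,13],[40,0]]
[[7,8],[8,0],[15,12],[19,0],[33,13],[40,0]]
[[7,8],[8,0],[12,18],[33,13],[40,0]]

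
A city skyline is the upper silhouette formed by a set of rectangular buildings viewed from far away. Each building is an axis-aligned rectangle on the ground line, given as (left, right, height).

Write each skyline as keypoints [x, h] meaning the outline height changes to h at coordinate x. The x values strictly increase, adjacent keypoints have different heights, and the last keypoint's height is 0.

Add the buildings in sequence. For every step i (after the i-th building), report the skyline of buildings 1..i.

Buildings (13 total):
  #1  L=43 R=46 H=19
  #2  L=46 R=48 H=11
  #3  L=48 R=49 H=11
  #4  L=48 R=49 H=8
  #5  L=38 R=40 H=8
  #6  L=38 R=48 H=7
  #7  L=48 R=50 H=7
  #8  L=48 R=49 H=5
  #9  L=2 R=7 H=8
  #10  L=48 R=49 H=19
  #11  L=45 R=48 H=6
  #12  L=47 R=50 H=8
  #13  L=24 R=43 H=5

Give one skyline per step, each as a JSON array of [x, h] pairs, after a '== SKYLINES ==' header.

== SKYLINES ==
[[43,19],[46,0]]
[[43,19],[46,11],[48,0]]
[[43,19],[46,11],[49,0]]
[[43,19],[46,11],[49,0]]
[[38,8],[40,0],[43,19],[46,11],[49,0]]
[[38,8],[40,7],[43,19],[46,11],[49,0]]
[[38,8],[40,7],[43,19],[46,11],[49,7],[50,0]]
[[38,8],[40,7],[43,19],[46,11],[49,7],[50,0]]
[[2,8],[7,0],[38,8],[40,7],[43,19],[46,11],[49,7],[50,0]]
[[2,8],[7,0],[38,8],[40,7],[43,19],[46,11],[48,19],[49,7],[50,0]]
[[2,8],[7,0],[38,8],[40,7],[43,19],[46,11],[48,19],[49,7],[50,0]]
[[2,8],[7,0],[38,8],[40,7],[43,19],[46,11],[48,19],[49,8],[50,0]]
[[2,8],[7,0],[24,5],[38,8],[40,7],[43,19],[46,11],[48,19],[49,8],[50,0]]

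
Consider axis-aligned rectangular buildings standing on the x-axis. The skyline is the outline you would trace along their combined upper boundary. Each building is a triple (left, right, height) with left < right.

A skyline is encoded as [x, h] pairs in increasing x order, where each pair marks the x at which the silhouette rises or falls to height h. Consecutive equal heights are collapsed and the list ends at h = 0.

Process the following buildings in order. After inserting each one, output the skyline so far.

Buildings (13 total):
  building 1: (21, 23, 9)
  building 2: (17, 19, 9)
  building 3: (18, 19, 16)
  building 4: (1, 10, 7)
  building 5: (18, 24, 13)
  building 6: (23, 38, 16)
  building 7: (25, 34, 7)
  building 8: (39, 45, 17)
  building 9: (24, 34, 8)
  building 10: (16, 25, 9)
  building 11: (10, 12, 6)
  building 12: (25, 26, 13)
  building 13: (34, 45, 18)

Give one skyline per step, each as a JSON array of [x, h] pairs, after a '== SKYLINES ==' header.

== SKYLINES ==
[[21,9],[23,0]]
[[17,9],[19,0],[21,9],[23,0]]
[[17,9],[18,16],[19,0],[21,9],[23,0]]
[[1,7],[10,0],[17,9],[18,16],[19,0],[21,9],[23,0]]
[[1,7],[10,0],[17,9],[18,16],[19,13],[24,0]]
[[1,7],[10,0],[17,9],[18,16],[19,13],[23,16],[38,0]]
[[1,7],[10,0],[17,9],[18,16],[19,13],[23,16],[38,0]]
[[1,7],[10,0],[17,9],[18,16],[19,13],[23,16],[38,0],[39,17],[45,0]]
[[1,7],[10,0],[17,9],[18,16],[19,13],[23,16],[38,0],[39,17],[45,0]]
[[1,7],[10,0],[16,9],[18,16],[19,13],[23,16],[38,0],[39,17],[45,0]]
[[1,7],[10,6],[12,0],[16,9],[18,16],[19,13],[23,16],[38,0],[39,17],[45,0]]
[[1,7],[10,6],[12,0],[16,9],[18,16],[19,13],[23,16],[38,0],[39,17],[45,0]]
[[1,7],[10,6],[12,0],[16,9],[18,16],[19,13],[23,16],[34,18],[45,0]]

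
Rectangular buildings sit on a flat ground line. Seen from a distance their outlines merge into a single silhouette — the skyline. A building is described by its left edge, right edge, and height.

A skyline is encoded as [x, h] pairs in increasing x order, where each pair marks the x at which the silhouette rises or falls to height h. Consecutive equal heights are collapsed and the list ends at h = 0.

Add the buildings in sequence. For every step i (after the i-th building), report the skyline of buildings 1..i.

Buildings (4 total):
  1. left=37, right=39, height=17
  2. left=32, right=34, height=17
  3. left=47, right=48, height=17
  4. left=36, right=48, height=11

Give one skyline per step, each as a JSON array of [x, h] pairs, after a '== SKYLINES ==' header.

== SKYLINES ==
[[37,17],[39,0]]
[[32,17],[34,0],[37,17],[39,0]]
[[32,17],[34,0],[37,17],[39,0],[47,17],[48,0]]
[[32,17],[34,0],[36,11],[37,17],[39,11],[47,17],[48,0]]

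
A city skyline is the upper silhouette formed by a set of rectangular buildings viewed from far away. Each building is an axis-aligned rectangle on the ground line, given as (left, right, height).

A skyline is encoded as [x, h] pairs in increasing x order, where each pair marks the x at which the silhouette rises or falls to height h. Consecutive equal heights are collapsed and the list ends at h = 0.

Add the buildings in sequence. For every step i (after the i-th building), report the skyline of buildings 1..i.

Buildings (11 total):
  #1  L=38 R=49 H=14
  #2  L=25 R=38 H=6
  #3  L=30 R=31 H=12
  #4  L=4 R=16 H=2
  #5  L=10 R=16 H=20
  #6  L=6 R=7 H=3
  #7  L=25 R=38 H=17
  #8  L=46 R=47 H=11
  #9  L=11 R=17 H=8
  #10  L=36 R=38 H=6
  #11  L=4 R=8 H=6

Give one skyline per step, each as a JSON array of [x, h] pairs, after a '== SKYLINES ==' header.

== SKYLINES ==
[[38,14],[49,0]]
[[25,6],[38,14],[49,0]]
[[25,6],[30,12],[31,6],[38,14],[49,0]]
[[4,2],[16,0],[25,6],[30,12],[31,6],[38,14],[49,0]]
[[4,2],[10,20],[16,0],[25,6],[30,12],[31,6],[38,14],[49,0]]
[[4,2],[6,3],[7,2],[10,20],[16,0],[25,6],[30,12],[31,6],[38,14],[49,0]]
[[4,2],[6,3],[7,2],[10,20],[16,0],[25,17],[38,14],[49,0]]
[[4,2],[6,3],[7,2],[10,20],[16,0],[25,17],[38,14],[49,0]]
[[4,2],[6,3],[7,2],[10,20],[16,8],[17,0],[25,17],[38,14],[49,0]]
[[4,2],[6,3],[7,2],[10,20],[16,8],[17,0],[25,17],[38,14],[49,0]]
[[4,6],[8,2],[10,20],[16,8],[17,0],[25,17],[38,14],[49,0]]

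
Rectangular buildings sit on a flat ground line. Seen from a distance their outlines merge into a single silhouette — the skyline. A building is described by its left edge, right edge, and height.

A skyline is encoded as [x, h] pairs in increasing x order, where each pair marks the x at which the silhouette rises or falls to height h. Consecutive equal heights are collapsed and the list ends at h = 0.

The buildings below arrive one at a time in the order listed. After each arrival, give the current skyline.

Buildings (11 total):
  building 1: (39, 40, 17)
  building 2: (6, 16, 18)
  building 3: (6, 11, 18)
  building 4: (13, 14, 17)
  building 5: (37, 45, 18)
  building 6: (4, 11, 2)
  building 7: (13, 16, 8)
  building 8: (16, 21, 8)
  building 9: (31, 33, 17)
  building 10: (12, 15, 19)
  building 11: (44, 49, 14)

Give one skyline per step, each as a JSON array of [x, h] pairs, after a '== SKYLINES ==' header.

== SKYLINES ==
[[39,17],[40,0]]
[[6,18],[16,0],[39,17],[40,0]]
[[6,18],[16,0],[39,17],[40,0]]
[[6,18],[16,0],[39,17],[40,0]]
[[6,18],[16,0],[37,18],[45,0]]
[[4,2],[6,18],[16,0],[37,18],[45,0]]
[[4,2],[6,18],[16,0],[37,18],[45,0]]
[[4,2],[6,18],[16,8],[21,0],[37,18],[45,0]]
[[4,2],[6,18],[16,8],[21,0],[31,17],[33,0],[37,18],[45,0]]
[[4,2],[6,18],[12,19],[15,18],[16,8],[21,0],[31,17],[33,0],[37,18],[45,0]]
[[4,2],[6,18],[12,19],[15,18],[16,8],[21,0],[31,17],[33,0],[37,18],[45,14],[49,0]]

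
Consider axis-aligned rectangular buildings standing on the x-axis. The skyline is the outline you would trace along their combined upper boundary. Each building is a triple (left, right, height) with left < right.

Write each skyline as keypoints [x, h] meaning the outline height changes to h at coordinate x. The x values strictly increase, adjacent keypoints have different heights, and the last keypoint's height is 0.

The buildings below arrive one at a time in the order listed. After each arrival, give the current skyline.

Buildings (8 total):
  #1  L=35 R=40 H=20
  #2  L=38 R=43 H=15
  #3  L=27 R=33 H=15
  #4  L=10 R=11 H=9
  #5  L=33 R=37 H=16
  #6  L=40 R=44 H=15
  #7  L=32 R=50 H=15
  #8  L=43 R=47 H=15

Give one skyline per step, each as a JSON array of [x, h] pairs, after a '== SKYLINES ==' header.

== SKYLINES ==
[[35,20],[40,0]]
[[35,20],[40,15],[43,0]]
[[27,15],[33,0],[35,20],[40,15],[43,0]]
[[10,9],[11,0],[27,15],[33,0],[35,20],[40,15],[43,0]]
[[10,9],[11,0],[27,15],[33,16],[35,20],[40,15],[43,0]]
[[10,9],[11,0],[27,15],[33,16],[35,20],[40,15],[44,0]]
[[10,9],[11,0],[27,15],[33,16],[35,20],[40,15],[50,0]]
[[10,9],[11,0],[27,15],[33,16],[35,20],[40,15],[50,0]]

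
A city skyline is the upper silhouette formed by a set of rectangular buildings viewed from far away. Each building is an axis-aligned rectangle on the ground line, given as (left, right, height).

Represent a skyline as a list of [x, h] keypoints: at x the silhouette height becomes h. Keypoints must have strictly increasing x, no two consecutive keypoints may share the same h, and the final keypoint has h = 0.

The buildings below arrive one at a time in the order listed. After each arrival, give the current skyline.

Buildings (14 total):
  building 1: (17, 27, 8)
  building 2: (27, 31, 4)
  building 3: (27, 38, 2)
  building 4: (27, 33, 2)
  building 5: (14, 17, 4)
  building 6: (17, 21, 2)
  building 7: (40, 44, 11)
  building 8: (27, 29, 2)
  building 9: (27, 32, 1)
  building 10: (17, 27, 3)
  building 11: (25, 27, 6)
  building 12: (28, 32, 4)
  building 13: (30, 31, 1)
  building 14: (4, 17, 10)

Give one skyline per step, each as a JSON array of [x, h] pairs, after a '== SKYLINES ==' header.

== SKYLINES ==
[[17,8],[27,0]]
[[17,8],[27,4],[31,0]]
[[17,8],[27,4],[31,2],[38,0]]
[[17,8],[27,4],[31,2],[38,0]]
[[14,4],[17,8],[27,4],[31,2],[38,0]]
[[14,4],[17,8],[27,4],[31,2],[38,0]]
[[14,4],[17,8],[27,4],[31,2],[38,0],[40,11],[44,0]]
[[14,4],[17,8],[27,4],[31,2],[38,0],[40,11],[44,0]]
[[14,4],[17,8],[27,4],[31,2],[38,0],[40,11],[44,0]]
[[14,4],[17,8],[27,4],[31,2],[38,0],[40,11],[44,0]]
[[14,4],[17,8],[27,4],[31,2],[38,0],[40,11],[44,0]]
[[14,4],[17,8],[27,4],[32,2],[38,0],[40,11],[44,0]]
[[14,4],[17,8],[27,4],[32,2],[38,0],[40,11],[44,0]]
[[4,10],[17,8],[27,4],[32,2],[38,0],[40,11],[44,0]]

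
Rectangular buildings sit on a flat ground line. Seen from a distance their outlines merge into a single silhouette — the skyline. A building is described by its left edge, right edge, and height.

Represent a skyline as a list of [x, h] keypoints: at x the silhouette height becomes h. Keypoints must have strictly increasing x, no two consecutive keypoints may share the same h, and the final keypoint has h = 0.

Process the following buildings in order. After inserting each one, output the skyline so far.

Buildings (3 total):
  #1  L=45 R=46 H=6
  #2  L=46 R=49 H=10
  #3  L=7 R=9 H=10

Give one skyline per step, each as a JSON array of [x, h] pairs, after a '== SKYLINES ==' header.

== SKYLINES ==
[[45,6],[46,0]]
[[45,6],[46,10],[49,0]]
[[7,10],[9,0],[45,6],[46,10],[49,0]]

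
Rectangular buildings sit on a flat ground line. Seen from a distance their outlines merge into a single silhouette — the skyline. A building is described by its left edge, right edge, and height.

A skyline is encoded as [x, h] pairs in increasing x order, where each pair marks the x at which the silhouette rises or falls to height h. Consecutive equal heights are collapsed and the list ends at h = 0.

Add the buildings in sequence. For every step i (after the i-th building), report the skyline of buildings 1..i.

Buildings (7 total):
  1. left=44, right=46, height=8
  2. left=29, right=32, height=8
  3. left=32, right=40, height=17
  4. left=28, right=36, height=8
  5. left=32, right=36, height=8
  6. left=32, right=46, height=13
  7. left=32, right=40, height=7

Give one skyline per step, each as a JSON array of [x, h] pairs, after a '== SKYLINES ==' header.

== SKYLINES ==
[[44,8],[46,0]]
[[29,8],[32,0],[44,8],[46,0]]
[[29,8],[32,17],[40,0],[44,8],[46,0]]
[[28,8],[32,17],[40,0],[44,8],[46,0]]
[[28,8],[32,17],[40,0],[44,8],[46,0]]
[[28,8],[32,17],[40,13],[46,0]]
[[28,8],[32,17],[40,13],[46,0]]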